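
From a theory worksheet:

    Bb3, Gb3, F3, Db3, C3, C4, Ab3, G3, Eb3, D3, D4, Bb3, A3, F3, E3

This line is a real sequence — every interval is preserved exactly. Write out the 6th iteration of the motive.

Unit = 5 notes; the statements start on Bb3, C4, D4, moving up a 2nd each time.
Carrying on: E4 → F#4 → G#4.
Statement 6 starts on G#4 and keeps the same exact contour: G#4 E4 D#4 B3 A#3.

G#4 E4 D#4 B3 A#3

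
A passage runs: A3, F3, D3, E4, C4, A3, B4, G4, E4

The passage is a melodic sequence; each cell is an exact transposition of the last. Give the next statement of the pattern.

Unit = 3 notes; the statements start on A3, E4, B4, moving up a 5th each time.
Statement 4 starts on F#5 and keeps the same exact contour: F#5 D5 B4.

F#5 D5 B4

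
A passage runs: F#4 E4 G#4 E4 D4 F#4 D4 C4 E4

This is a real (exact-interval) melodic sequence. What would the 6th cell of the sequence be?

Taking 3-note groups, the heads are F#4, E4, D4: the pattern moves down a 2nd.
Extending down a 2nd: C4 → Bb3 → Ab3.
From Ab3 the exact shape gives Ab3 Gb3 Bb3.

Ab3 Gb3 Bb3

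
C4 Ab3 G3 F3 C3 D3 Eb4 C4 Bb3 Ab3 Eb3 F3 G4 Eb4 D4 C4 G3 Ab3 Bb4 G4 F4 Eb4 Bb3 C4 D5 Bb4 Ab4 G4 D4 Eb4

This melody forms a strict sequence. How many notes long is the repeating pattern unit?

6

Try groups of 6 (5 cells in 30 notes):
C4 Ab3 G3 F3 C3 D3 | Eb4 C4 Bb3 Ab3 Eb3 F3 | G4 Eb4 D4 C4 G3 Ab3 | Bb4 G4 F4 Eb4 Bb3 C4 | D5 Bb4 Ab4 G4 D4 Eb4
Every group is a transposition up a 3rd of the one before; no shorter unit works.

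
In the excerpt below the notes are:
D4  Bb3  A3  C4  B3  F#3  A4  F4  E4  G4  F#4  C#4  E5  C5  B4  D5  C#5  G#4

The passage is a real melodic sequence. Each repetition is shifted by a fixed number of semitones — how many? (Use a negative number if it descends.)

7

Unit = 6 notes; the statements start on D4, A4, E5, moving up a 5th each time.
D4 to A4 spans +7 semitones.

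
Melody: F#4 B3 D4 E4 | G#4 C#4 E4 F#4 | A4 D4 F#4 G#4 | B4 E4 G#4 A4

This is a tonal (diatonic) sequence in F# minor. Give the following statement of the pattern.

C#5 F#4 A4 B4

With a 4-note motive the entries are F#4, G#4, A4, B4, each up a 2nd from the previous.
Statement 5 starts on C#5 and keeps the same diatonic contour: C#5 F#4 A4 B4.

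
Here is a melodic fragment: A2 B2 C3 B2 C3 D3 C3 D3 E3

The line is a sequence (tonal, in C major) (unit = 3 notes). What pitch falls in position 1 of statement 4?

With 3-note cells, note 1 of each statement runs A2, B2, C3.
One more up a 2nd gives D3.

D3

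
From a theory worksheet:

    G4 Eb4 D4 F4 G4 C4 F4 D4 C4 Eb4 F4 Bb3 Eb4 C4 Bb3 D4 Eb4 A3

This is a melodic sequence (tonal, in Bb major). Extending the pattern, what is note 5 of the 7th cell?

A3

The unit is 6 notes. Position-5 pitches of the 3 shown cells: G4, F4, Eb4.
Extending down a 2nd: D4 → C4 → Bb3 → A3.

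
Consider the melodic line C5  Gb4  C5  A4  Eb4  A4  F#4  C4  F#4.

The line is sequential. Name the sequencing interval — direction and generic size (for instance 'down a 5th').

down a 3rd

The 3-note cells begin on C5, A4, F#4 — each down a 3rd from the last.
C5 to A4 is down a 3rd.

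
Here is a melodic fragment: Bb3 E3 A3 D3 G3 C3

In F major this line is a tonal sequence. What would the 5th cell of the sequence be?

The 2-note cells begin on Bb3, A3, G3 — each down a 2nd from the last.
Extending down a 2nd: F3 → E3.
From E3 the diatonic shape gives E3 A2.

E3 A2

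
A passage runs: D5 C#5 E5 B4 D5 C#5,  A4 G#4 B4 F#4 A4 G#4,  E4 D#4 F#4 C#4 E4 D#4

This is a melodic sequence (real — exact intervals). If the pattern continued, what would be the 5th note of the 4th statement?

Grouping in 6s, the 5th note of each cell is D5, A4, E4.
One more down a 4th gives B3.

B3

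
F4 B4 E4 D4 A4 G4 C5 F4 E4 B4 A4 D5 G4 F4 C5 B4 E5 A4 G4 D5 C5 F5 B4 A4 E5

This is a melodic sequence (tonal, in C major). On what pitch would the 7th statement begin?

Taking 5-note groups, the heads are F4, G4, A4, B4, C5: the pattern moves up a 2nd.
Continuing: D5 → E5. Statement 7 starts on E5.

E5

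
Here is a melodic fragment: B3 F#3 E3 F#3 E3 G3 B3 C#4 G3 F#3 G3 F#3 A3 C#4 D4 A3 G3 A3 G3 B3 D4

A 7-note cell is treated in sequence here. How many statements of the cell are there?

3

21 notes in groups of 7 gives 21/7 = 3 statements.
Starts: B3, C#4, D4 — each up a 2nd.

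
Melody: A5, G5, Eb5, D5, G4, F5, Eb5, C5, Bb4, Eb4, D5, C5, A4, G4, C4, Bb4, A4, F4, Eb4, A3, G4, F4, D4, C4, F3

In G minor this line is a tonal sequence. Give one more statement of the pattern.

Eb4 D4 Bb3 A3 D3

With a 5-note motive the entries are A5, F5, D5, Bb4, G4, each down a 3rd from the previous.
From Eb4 the diatonic shape gives Eb4 D4 Bb3 A3 D3.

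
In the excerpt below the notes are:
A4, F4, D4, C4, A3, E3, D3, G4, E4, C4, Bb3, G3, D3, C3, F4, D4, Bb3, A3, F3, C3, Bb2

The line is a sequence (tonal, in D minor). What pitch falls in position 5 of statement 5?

D3

With 7-note cells, note 5 of each statement runs A3, G3, F3.
Extending down a 2nd: E3 → D3.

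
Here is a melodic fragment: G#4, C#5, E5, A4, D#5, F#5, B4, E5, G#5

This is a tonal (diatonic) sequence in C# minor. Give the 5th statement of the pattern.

Taking 3-note groups, the heads are G#4, A4, B4: the pattern moves up a 2nd.
Continuing the starts: C#5 → D#5.
From D#5 the diatonic shape gives D#5 G#5 B5.

D#5 G#5 B5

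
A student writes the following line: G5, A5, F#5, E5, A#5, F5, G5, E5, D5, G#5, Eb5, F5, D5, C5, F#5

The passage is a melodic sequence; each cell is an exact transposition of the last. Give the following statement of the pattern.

Db5 Eb5 C5 Bb4 E5

Taking 5-note groups, the heads are G5, F5, Eb5: the pattern moves down a 2nd.
So cell 4 is Db5 Eb5 C5 Bb4 E5.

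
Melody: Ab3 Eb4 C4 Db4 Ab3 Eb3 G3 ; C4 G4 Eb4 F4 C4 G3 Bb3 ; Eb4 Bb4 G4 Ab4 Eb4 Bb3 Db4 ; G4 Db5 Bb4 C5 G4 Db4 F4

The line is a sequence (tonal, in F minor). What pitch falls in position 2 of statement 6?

Ab5

The unit is 7 notes. Position-2 pitches of the 4 shown cells: Eb4, G4, Bb4, Db5.
Each moves up a 3rd. Continuing: F5 → Ab5.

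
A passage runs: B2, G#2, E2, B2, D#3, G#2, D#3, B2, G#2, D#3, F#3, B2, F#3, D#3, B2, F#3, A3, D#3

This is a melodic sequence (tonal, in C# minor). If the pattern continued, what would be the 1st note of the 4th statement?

The unit is 6 notes. Position-1 pitches of the 3 shown cells: B2, D#3, F#3.
One more up a 3rd gives A3.

A3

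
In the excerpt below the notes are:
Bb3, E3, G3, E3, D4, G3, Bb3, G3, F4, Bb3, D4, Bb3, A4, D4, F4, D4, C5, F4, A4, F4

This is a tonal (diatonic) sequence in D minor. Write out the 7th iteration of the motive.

G5 C5 E5 C5

Taking 4-note groups, the heads are Bb3, D4, F4, A4, C5: the pattern moves up a 3rd.
Continuing the starts: E5 → G5.
From G5 the diatonic shape gives G5 C5 E5 C5.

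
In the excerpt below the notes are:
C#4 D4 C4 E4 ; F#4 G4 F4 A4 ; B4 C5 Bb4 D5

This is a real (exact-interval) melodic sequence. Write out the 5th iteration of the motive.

A5 Bb5 Ab5 C6

Taking 4-note groups, the heads are C#4, F#4, B4: the pattern moves up a 4th.
Extending up a 4th: E5 → A5.
Statement 5 starts on A5 and keeps the same exact contour: A5 Bb5 Ab5 C6.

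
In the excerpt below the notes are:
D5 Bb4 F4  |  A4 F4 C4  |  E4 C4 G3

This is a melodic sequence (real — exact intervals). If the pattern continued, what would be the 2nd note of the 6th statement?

Grouping in 3s, the 2nd note of each cell is Bb4, F4, C4.
Extending down a 4th: G3 → D3 → A2.

A2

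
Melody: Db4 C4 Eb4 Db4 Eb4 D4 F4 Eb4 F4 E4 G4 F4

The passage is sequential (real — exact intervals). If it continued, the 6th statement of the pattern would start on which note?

B4

Unit = 4 notes; the statements start on Db4, Eb4, F4, moving up a 2nd each time.
Extending the heads up a 2nd: G4 → A4 → B4.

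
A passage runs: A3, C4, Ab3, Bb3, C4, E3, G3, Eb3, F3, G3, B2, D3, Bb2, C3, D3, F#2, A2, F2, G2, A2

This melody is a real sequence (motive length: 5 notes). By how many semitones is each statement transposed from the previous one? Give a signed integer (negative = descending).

Taking 5-note groups, the heads are A3, E3, B2, F#2: the pattern moves down a 4th.
Counting half-steps from A3 to E3: -5.

-5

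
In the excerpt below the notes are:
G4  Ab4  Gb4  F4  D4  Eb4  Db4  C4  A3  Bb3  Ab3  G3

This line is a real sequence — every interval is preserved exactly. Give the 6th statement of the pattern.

F#2 G2 F2 E2

The 4-note cells begin on G4, D4, A3 — each down a 4th from the last.
Carrying on: E3 → B2 → F#2.
Statement 6 starts on F#2 and keeps the same exact contour: F#2 G2 F2 E2.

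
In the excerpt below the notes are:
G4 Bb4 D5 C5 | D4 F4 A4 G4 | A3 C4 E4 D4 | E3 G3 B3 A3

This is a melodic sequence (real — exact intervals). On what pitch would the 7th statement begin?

Taking 4-note groups, the heads are G4, D4, A3, E3: the pattern moves down a 4th.
Extending the heads down a 4th: B2 → F#2 → C#2.

C#2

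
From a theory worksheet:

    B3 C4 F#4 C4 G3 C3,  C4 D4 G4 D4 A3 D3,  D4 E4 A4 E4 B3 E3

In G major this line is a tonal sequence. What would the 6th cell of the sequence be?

Unit = 6 notes; the statements start on B3, C4, D4, moving up a 2nd each time.
Carrying on: E4 → F#4 → G4.
From G4 the diatonic shape gives G4 A4 D5 A4 E4 A3.

G4 A4 D5 A4 E4 A3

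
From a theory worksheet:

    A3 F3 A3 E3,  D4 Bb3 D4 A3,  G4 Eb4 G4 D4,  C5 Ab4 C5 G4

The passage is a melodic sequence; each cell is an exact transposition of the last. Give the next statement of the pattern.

Taking 4-note groups, the heads are A3, D4, G4, C5: the pattern moves up a 4th.
So cell 5 is F5 Db5 F5 C5.

F5 Db5 F5 C5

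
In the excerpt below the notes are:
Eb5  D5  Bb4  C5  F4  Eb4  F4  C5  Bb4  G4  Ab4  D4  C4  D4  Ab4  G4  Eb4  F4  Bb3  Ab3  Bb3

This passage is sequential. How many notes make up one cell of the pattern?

7

There are 21 notes; a 7-note unit gives 3 cells:
Eb5 D5 Bb4 C5 F4 Eb4 F4 | C5 Bb4 G4 Ab4 D4 C4 D4 | Ab4 G4 Eb4 F4 Bb3 Ab3 Bb3
Every group is a transposition down a 3rd of the one before; no shorter unit works.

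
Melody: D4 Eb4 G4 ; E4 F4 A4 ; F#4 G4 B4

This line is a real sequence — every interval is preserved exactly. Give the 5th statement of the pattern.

The 3-note cells begin on D4, E4, F#4 — each up a 2nd from the last.
Extending up a 2nd: G#4 → A#4.
From A#4 the exact shape gives A#4 B4 D#5.

A#4 B4 D#5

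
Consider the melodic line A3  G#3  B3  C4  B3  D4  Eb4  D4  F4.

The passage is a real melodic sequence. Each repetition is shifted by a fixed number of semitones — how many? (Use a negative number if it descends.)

Unit = 3 notes; the statements start on A3, C4, Eb4, moving up a 3rd each time.
A3 to C4 spans +3 semitones.

3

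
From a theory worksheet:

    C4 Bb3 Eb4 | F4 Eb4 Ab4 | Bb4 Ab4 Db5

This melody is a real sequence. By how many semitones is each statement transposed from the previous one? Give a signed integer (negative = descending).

5

Unit = 3 notes; the statements start on C4, F4, Bb4, moving up a 4th each time.
Counting half-steps from C4 to F4: 5.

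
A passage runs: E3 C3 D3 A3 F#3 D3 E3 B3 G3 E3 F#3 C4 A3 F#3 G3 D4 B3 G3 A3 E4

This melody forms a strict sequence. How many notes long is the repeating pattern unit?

4

20 notes total. Splitting into 5 groups of 4:
E3 C3 D3 A3 | F#3 D3 E3 B3 | G3 E3 F#3 C4 | A3 F#3 G3 D4 | B3 G3 A3 E4
Every group is a transposition up a 2nd of the one before; no shorter unit works.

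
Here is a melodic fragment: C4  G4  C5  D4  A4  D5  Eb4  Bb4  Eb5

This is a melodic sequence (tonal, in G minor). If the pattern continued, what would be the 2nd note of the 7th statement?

The unit is 3 notes. Position-2 pitches of the 3 shown cells: G4, A4, Bb4.
Each moves up a 2nd. Continuing: C5 → D5 → Eb5 → F5.

F5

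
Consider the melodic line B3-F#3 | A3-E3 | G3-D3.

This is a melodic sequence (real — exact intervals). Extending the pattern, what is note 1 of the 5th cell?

Eb3

The unit is 2 notes. Position-1 pitches of the 3 shown cells: B3, A3, G3.
Carrying that down a 2nd forward: F3 → Eb3.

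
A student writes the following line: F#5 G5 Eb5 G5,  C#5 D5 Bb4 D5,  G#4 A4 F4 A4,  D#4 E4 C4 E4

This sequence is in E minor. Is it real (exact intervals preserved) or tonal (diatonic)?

real

Each cell has the same semitone pattern (1, -4, 4) — intervals are preserved exactly.
And Eb5 lies outside E minor, so the sequence is real rather than tonal.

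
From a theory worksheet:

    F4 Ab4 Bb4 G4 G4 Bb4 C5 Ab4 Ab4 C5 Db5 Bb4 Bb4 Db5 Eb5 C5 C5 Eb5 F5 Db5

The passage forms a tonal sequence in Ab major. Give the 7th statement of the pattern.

Taking 4-note groups, the heads are F4, G4, Ab4, Bb4, C5: the pattern moves up a 2nd.
Carrying on: Db5 → Eb5.
So cell 7 is Eb5 G5 Ab5 F5.

Eb5 G5 Ab5 F5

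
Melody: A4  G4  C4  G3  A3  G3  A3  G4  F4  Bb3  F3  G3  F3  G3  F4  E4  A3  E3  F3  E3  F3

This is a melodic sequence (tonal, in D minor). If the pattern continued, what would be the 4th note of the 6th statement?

Bb2

Grouping in 7s, the 4th note of each cell is G3, F3, E3.
Each moves down a 2nd. Continuing: D3 → C3 → Bb2.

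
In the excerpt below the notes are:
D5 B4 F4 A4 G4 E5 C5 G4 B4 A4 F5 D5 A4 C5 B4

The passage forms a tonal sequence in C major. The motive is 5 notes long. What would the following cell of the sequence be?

G5 E5 B4 D5 C5

Taking 5-note groups, the heads are D5, E5, F5: the pattern moves up a 2nd.
From G5 the diatonic shape gives G5 E5 B4 D5 C5.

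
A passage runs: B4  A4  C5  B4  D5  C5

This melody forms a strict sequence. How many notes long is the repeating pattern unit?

2

There are 6 notes; a 2-note unit gives 3 cells:
B4 A4 | C5 B4 | D5 C5
That's a consistent up a 2nd shift per cell, and no other grouping gives one.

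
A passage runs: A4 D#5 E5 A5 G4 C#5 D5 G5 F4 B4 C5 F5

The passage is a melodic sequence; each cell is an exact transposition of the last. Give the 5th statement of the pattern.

The 4-note cells begin on A4, G4, F4 — each down a 2nd from the last.
Carrying on: Eb4 → Db4.
Statement 5 starts on Db4 and keeps the same exact contour: Db4 G4 Ab4 Db5.

Db4 G4 Ab4 Db5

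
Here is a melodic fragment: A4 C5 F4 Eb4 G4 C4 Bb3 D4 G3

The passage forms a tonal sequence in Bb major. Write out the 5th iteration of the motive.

C3 Eb3 A2

The 3-note cells begin on A4, Eb4, Bb3 — each down a 4th from the last.
Carrying on: F3 → C3.
So cell 5 is C3 Eb3 A2.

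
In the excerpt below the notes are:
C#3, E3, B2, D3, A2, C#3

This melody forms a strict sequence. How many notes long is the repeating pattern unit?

6 notes total. Splitting into 3 groups of 2:
C#3 E3 | B2 D3 | A2 C#3
That's a consistent down a 2nd shift per cell, and no other grouping gives one.

2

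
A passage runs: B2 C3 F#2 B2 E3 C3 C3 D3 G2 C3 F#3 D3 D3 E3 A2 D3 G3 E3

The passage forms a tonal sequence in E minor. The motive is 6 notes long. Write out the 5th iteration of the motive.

With a 6-note motive the entries are B2, C3, D3, each up a 2nd from the previous.
Extending up a 2nd: E3 → F#3.
Statement 5 starts on F#3 and keeps the same diatonic contour: F#3 G3 C3 F#3 B3 G3.

F#3 G3 C3 F#3 B3 G3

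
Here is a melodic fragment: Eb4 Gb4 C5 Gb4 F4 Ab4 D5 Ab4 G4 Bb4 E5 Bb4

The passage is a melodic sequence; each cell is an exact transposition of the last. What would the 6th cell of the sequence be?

C#5 E5 A#5 E5

Unit = 4 notes; the statements start on Eb4, F4, G4, moving up a 2nd each time.
Carrying on: A4 → B4 → C#5.
From C#5 the exact shape gives C#5 E5 A#5 E5.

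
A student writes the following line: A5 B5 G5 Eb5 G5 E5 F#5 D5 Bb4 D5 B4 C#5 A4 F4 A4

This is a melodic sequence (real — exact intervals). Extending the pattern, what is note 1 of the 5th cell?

The unit is 5 notes. Position-1 pitches of the 3 shown cells: A5, E5, B4.
Each moves down a 4th. Continuing: F#4 → C#4.

C#4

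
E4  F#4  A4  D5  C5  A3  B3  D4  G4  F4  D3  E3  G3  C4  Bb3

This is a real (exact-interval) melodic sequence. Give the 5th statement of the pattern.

C2 D2 F2 Bb2 Ab2

The 5-note cells begin on E4, A3, D3 — each down a 5th from the last.
Continuing the starts: G2 → C2.
Statement 5 starts on C2 and keeps the same exact contour: C2 D2 F2 Bb2 Ab2.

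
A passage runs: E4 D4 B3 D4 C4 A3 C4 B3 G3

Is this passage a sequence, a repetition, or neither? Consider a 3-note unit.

Each 3-note cell is the previous one transposed down a 2nd.

sequence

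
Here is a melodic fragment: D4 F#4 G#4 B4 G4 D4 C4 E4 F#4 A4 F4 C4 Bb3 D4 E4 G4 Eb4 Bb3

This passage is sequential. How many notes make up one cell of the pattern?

6

Try groups of 6 (3 cells in 18 notes):
D4 F#4 G#4 B4 G4 D4 | C4 E4 F#4 A4 F4 C4 | Bb3 D4 E4 G4 Eb4 Bb3
Each cell is the previous one down a 2nd — so the unit is 6 notes.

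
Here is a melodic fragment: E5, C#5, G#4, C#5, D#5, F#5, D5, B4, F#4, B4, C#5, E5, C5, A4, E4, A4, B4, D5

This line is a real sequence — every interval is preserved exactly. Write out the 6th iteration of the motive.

Gb4 Eb4 Bb3 Eb4 F4 Ab4

Taking 6-note groups, the heads are E5, D5, C5: the pattern moves down a 2nd.
Continuing the starts: Bb4 → Ab4 → Gb4.
Statement 6 starts on Gb4 and keeps the same exact contour: Gb4 Eb4 Bb3 Eb4 F4 Ab4.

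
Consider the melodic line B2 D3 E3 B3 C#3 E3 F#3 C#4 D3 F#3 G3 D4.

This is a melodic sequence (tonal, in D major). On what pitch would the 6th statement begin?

Unit = 4 notes; the statements start on B2, C#3, D3, moving up a 2nd each time.
Extending the heads up a 2nd: E3 → F#3 → G3.

G3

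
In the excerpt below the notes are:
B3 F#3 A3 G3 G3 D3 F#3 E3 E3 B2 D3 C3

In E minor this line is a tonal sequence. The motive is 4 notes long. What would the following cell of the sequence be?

C3 G2 B2 A2

The 4-note cells begin on B3, G3, E3 — each down a 3rd from the last.
So cell 4 is C3 G2 B2 A2.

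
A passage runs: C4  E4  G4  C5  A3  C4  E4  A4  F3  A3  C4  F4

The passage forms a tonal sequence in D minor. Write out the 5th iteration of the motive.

Unit = 4 notes; the statements start on C4, A3, F3, moving down a 3rd each time.
Carrying on: D3 → Bb2.
So cell 5 is Bb2 D3 F3 Bb3.

Bb2 D3 F3 Bb3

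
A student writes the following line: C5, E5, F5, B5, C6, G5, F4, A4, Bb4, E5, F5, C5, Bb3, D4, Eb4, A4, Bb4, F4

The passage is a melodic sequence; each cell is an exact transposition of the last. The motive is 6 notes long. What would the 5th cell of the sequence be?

The 6-note cells begin on C5, F4, Bb3 — each down a 5th from the last.
Continuing the starts: Eb3 → Ab2.
From Ab2 the exact shape gives Ab2 C3 Db3 G3 Ab3 Eb3.

Ab2 C3 Db3 G3 Ab3 Eb3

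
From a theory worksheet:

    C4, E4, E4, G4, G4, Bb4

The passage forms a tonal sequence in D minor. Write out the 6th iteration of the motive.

F5 A5

With a 2-note motive the entries are C4, E4, G4, each up a 3rd from the previous.
Carrying on: Bb4 → D5 → F5.
Statement 6 starts on F5 and keeps the same diatonic contour: F5 A5.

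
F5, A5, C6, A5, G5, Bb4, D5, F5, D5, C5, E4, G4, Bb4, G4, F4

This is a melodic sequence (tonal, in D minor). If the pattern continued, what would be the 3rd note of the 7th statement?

The unit is 5 notes. Position-3 pitches of the 3 shown cells: C6, F5, Bb4.
Carrying that down a 5th forward: E4 → A3 → D3 → G2.

G2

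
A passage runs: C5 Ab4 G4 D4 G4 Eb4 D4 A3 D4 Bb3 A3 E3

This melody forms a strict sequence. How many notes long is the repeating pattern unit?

4

There are 12 notes; a 4-note unit gives 3 cells:
C5 Ab4 G4 D4 | G4 Eb4 D4 A3 | D4 Bb3 A3 E3
Each cell is the previous one down a 4th — so the unit is 4 notes.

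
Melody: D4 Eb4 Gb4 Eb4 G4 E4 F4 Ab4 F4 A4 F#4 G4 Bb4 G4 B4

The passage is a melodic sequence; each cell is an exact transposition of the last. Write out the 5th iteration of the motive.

A#4 B4 D5 B4 D#5

Unit = 5 notes; the statements start on D4, E4, F#4, moving up a 2nd each time.
Carrying on: G#4 → A#4.
So cell 5 is A#4 B4 D5 B4 D#5.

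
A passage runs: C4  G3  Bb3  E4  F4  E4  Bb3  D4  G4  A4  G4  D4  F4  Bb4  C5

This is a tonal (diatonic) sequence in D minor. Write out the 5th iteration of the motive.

D5 A4 C5 F5 G5

With a 5-note motive the entries are C4, E4, G4, each up a 3rd from the previous.
Carrying on: Bb4 → D5.
So cell 5 is D5 A4 C5 F5 G5.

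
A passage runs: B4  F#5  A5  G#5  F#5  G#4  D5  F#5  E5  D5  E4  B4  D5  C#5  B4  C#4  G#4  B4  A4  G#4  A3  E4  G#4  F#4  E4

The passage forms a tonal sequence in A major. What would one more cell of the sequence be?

F#3 C#4 E4 D4 C#4

Taking 5-note groups, the heads are B4, G#4, E4, C#4, A3: the pattern moves down a 3rd.
So cell 6 is F#3 C#4 E4 D4 C#4.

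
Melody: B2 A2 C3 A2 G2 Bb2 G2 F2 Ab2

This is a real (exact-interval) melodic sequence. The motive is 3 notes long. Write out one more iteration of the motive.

Unit = 3 notes; the statements start on B2, A2, G2, moving down a 2nd each time.
Statement 4 starts on F2 and keeps the same exact contour: F2 Eb2 Gb2.

F2 Eb2 Gb2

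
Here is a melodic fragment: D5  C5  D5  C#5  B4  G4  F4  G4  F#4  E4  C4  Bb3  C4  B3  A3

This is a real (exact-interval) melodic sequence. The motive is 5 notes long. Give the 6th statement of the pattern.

Eb2 Db2 Eb2 D2 C2

The 5-note cells begin on D5, G4, C4 — each down a 5th from the last.
Carrying on: F3 → Bb2 → Eb2.
Statement 6 starts on Eb2 and keeps the same exact contour: Eb2 Db2 Eb2 D2 C2.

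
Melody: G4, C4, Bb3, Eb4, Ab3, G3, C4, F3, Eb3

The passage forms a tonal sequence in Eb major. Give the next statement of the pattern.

Unit = 3 notes; the statements start on G4, Eb4, C4, moving down a 3rd each time.
Statement 4 starts on Ab3 and keeps the same diatonic contour: Ab3 D3 C3.

Ab3 D3 C3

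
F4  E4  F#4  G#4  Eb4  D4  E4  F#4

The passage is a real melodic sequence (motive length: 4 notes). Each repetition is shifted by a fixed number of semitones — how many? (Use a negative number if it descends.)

-2

Unit = 4 notes; the statements start on F4, Eb4, moving down a 2nd each time.
F4 to Eb4 spans -2 semitones.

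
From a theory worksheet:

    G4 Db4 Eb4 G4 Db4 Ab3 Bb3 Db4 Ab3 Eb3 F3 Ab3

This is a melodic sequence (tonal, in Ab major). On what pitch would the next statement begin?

With a 4-note motive the entries are G4, Db4, Ab3, each down a 4th from the previous.
One more step down a 4th gives Eb3.

Eb3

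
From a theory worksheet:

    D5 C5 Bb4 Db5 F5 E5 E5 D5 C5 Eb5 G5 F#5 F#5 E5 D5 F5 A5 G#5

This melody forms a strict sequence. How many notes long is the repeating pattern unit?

There are 18 notes; a 6-note unit gives 3 cells:
D5 C5 Bb4 Db5 F5 E5 | E5 D5 C5 Eb5 G5 F#5 | F#5 E5 D5 F5 A5 G#5
Each cell is the previous one up a 2nd — so the unit is 6 notes.

6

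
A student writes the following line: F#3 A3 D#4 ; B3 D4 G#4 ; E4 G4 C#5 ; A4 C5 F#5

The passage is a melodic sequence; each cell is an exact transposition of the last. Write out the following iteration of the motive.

With a 3-note motive the entries are F#3, B3, E4, A4, each up a 4th from the previous.
Statement 5 starts on D5 and keeps the same exact contour: D5 F5 B5.

D5 F5 B5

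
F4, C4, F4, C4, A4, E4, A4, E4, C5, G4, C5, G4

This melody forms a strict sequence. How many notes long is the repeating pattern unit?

Try groups of 4 (3 cells in 12 notes):
F4 C4 F4 C4 | A4 E4 A4 E4 | C5 G4 C5 G4
Every group is a transposition up a 3rd of the one before; no shorter unit works.

4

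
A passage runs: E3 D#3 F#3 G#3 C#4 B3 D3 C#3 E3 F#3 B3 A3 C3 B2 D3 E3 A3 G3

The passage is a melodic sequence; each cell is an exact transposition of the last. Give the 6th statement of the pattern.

Gb2 F2 Ab2 Bb2 Eb3 Db3

Unit = 6 notes; the statements start on E3, D3, C3, moving down a 2nd each time.
Extending down a 2nd: Bb2 → Ab2 → Gb2.
From Gb2 the exact shape gives Gb2 F2 Ab2 Bb2 Eb3 Db3.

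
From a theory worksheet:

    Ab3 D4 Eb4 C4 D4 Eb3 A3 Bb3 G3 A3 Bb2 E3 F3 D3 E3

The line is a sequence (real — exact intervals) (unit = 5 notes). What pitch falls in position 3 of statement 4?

C3

With 5-note cells, note 3 of each statement runs Eb4, Bb3, F3.
One more down a 4th gives C3.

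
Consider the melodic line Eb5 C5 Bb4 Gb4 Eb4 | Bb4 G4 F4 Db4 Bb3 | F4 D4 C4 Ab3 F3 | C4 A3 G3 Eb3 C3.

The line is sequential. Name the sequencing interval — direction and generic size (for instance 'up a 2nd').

The 5-note cells begin on Eb5, Bb4, F4, C4 — each down a 4th from the last.
From Eb5 to Bb4: down a 4th.

down a 4th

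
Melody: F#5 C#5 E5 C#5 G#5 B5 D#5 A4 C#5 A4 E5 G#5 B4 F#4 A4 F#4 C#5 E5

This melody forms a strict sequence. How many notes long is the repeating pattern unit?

6

Try groups of 6 (3 cells in 18 notes):
F#5 C#5 E5 C#5 G#5 B5 | D#5 A4 C#5 A4 E5 G#5 | B4 F#4 A4 F#4 C#5 E5
Each cell is the previous one down a 3rd — so the unit is 6 notes.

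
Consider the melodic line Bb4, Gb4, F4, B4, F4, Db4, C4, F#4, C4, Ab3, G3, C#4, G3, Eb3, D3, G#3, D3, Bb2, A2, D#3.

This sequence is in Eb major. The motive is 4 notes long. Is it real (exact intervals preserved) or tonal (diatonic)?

real

Each cell has the same semitone pattern (-4, -1, 6) — intervals are preserved exactly.
And Gb4 lies outside Eb major, so the sequence is real rather than tonal.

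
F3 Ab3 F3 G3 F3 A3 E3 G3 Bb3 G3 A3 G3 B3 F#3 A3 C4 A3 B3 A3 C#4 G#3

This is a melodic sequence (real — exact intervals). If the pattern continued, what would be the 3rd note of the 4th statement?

B3

Grouping in 7s, the 3rd note of each cell is F3, G3, A3.
From A3, up a 2nd gives B3.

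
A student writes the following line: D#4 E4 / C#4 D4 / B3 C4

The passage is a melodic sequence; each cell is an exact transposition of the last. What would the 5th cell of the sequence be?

G3 Ab3

Taking 2-note groups, the heads are D#4, C#4, B3: the pattern moves down a 2nd.
Continuing the starts: A3 → G3.
Statement 5 starts on G3 and keeps the same exact contour: G3 Ab3.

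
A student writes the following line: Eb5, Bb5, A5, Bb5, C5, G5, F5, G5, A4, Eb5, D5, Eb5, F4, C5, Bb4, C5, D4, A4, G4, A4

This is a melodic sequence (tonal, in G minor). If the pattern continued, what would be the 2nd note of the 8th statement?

Bb3

Grouping in 4s, the 2nd note of each cell is Bb5, G5, Eb5, C5, A4.
Each moves down a 3rd. Continuing: F4 → D4 → Bb3.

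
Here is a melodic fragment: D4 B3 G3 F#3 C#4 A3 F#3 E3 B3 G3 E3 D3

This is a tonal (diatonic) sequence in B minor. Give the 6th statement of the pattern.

F#3 D3 B2 A2

Unit = 4 notes; the statements start on D4, C#4, B3, moving down a 2nd each time.
Continuing the starts: A3 → G3 → F#3.
So cell 6 is F#3 D3 B2 A2.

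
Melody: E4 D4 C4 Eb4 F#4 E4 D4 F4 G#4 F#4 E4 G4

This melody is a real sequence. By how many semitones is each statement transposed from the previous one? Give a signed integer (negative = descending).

2

Taking 4-note groups, the heads are E4, F#4, G#4: the pattern moves up a 2nd.
Counting half-steps from E4 to F#4: 2.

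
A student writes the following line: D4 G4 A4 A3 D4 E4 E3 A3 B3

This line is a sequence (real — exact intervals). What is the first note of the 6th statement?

With a 3-note motive the entries are D4, A3, E3, each down a 4th from the previous.
Continuing: B2 → F#2 → C#2. Statement 6 starts on C#2.

C#2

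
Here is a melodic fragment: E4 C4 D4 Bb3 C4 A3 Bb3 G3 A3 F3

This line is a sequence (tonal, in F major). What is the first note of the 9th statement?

Unit = 2 notes; the statements start on E4, D4, C4, Bb3, A3, moving down a 2nd each time.
Extending the heads down a 2nd: G3 → F3 → E3 → D3.

D3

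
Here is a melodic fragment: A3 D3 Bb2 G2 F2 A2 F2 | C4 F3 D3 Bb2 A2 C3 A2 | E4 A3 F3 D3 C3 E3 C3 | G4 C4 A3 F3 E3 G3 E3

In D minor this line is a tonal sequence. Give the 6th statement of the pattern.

The 7-note cells begin on A3, C4, E4, G4 — each up a 3rd from the last.
Carrying on: Bb4 → D5.
Statement 6 starts on D5 and keeps the same diatonic contour: D5 G4 E4 C4 Bb3 D4 Bb3.

D5 G4 E4 C4 Bb3 D4 Bb3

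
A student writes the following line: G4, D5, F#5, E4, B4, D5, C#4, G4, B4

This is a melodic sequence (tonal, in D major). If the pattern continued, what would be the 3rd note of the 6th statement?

C#4

The unit is 3 notes. Position-3 pitches of the 3 shown cells: F#5, D5, B4.
Each moves down a 3rd. Continuing: G4 → E4 → C#4.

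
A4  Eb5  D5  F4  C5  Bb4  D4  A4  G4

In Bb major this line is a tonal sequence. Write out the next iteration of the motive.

Unit = 3 notes; the statements start on A4, F4, D4, moving down a 3rd each time.
So cell 4 is Bb3 F4 Eb4.

Bb3 F4 Eb4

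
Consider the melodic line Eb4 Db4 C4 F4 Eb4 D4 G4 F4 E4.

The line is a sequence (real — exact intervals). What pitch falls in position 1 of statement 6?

C#5

With 3-note cells, note 1 of each statement runs Eb4, F4, G4.
Extending up a 2nd: A4 → B4 → C#5.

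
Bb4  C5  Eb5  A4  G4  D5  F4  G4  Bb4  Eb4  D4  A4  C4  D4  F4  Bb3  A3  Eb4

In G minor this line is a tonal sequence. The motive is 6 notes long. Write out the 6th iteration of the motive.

The 6-note cells begin on Bb4, F4, C4 — each down a 4th from the last.
Carrying on: G3 → D3 → A2.
So cell 6 is A2 Bb2 D3 G2 F2 C3.

A2 Bb2 D3 G2 F2 C3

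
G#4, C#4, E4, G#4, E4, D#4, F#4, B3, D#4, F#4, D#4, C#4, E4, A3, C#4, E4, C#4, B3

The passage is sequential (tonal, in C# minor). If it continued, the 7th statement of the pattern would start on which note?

Taking 6-note groups, the heads are G#4, F#4, E4: the pattern moves down a 2nd.
Extending the heads down a 2nd: D#4 → C#4 → B3 → A3.

A3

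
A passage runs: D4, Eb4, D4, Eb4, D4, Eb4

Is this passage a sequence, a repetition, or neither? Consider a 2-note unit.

Each 2-note cell is identical (D4 Eb4), restated at the same pitch.

repetition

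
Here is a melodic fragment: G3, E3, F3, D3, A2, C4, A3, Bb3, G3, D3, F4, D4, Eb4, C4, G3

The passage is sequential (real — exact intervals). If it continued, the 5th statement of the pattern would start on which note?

Eb5

Unit = 5 notes; the statements start on G3, C4, F4, moving up a 4th each time.
Continuing: Bb4 → Eb5. Statement 5 starts on Eb5.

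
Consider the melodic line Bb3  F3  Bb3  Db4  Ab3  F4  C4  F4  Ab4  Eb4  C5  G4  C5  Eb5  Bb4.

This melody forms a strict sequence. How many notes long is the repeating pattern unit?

There are 15 notes; a 5-note unit gives 3 cells:
Bb3 F3 Bb3 Db4 Ab3 | F4 C4 F4 Ab4 Eb4 | C5 G4 C5 Eb5 Bb4
Each cell is the previous one up a 5th — so the unit is 5 notes.

5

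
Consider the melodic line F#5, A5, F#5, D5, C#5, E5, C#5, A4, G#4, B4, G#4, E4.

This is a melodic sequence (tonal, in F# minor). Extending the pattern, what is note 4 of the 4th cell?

Grouping in 4s, the 4th note of each cell is D5, A4, E4.
From E4, down a 4th gives B3.

B3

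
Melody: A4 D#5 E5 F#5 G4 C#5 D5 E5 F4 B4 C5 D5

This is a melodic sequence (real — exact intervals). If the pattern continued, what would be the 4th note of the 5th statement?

With 4-note cells, note 4 of each statement runs F#5, E5, D5.
Extending down a 2nd: C5 → Bb4.

Bb4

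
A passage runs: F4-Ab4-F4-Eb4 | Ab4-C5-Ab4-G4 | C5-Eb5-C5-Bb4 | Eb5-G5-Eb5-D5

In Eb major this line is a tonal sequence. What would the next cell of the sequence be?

With a 4-note motive the entries are F4, Ab4, C5, Eb5, each up a 3rd from the previous.
So cell 5 is G5 Bb5 G5 F5.

G5 Bb5 G5 F5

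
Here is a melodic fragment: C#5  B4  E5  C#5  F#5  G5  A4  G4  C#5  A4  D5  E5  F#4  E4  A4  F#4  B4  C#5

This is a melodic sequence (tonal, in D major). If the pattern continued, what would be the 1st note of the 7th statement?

E3

The unit is 6 notes. Position-1 pitches of the 3 shown cells: C#5, A4, F#4.
Extending down a 3rd: D4 → B3 → G3 → E3.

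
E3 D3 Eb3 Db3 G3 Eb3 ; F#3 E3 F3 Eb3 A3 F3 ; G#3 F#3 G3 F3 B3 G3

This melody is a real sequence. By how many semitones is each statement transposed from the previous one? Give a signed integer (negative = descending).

2

The 6-note cells begin on E3, F#3, G#3 — each up a 2nd from the last.
Counting half-steps from E3 to F#3: 2.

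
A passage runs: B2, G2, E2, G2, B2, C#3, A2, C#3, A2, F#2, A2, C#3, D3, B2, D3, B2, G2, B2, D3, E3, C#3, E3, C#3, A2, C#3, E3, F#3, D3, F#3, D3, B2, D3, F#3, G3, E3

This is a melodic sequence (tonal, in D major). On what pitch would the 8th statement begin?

B3

With a 7-note motive the entries are B2, C#3, D3, E3, F#3, each up a 2nd from the previous.
Extending the heads up a 2nd: G3 → A3 → B3.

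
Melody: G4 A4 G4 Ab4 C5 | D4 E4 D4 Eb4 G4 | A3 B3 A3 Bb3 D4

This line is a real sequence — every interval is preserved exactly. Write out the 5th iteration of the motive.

B2 C#3 B2 C3 E3

Unit = 5 notes; the statements start on G4, D4, A3, moving down a 4th each time.
Carrying on: E3 → B2.
So cell 5 is B2 C#3 B2 C3 E3.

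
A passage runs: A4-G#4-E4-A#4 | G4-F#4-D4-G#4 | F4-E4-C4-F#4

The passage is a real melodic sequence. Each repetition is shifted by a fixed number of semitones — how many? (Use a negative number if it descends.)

-2

The 4-note cells begin on A4, G4, F4 — each down a 2nd from the last.
Counting half-steps from A4 to G4: -2.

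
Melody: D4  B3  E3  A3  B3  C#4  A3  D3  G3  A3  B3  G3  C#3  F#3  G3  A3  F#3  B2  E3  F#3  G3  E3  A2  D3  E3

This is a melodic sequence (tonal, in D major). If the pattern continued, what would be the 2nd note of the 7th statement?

C#3

The unit is 5 notes. Position-2 pitches of the 5 shown cells: B3, A3, G3, F#3, E3.
Extending down a 2nd: D3 → C#3.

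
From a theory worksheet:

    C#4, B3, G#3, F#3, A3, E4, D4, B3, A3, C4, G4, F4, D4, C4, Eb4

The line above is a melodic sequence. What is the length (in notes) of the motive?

Try groups of 5 (3 cells in 15 notes):
C#4 B3 G#3 F#3 A3 | E4 D4 B3 A3 C4 | G4 F4 D4 C4 Eb4
That's a consistent up a 3rd shift per cell, and no other grouping gives one.

5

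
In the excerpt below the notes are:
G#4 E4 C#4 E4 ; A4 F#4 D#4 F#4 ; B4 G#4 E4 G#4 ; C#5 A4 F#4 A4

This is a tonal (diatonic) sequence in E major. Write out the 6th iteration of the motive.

Unit = 4 notes; the statements start on G#4, A4, B4, C#5, moving up a 2nd each time.
Continuing the starts: D#5 → E5.
From E5 the diatonic shape gives E5 C#5 A4 C#5.

E5 C#5 A4 C#5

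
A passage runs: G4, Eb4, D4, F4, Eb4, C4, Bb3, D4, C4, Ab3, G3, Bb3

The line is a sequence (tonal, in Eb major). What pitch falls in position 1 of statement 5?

F3

Grouping in 4s, the 1st note of each cell is G4, Eb4, C4.
Carrying that down a 3rd forward: Ab3 → F3.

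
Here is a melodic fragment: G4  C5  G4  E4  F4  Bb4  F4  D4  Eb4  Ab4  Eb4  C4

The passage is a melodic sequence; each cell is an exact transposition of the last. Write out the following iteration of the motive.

Db4 Gb4 Db4 Bb3

Taking 4-note groups, the heads are G4, F4, Eb4: the pattern moves down a 2nd.
So cell 4 is Db4 Gb4 Db4 Bb3.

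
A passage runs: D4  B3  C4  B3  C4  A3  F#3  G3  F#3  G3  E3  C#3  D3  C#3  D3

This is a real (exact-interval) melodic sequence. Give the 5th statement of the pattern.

Taking 5-note groups, the heads are D4, A3, E3: the pattern moves down a 4th.
Carrying on: B2 → F#2.
Statement 5 starts on F#2 and keeps the same exact contour: F#2 D#2 E2 D#2 E2.

F#2 D#2 E2 D#2 E2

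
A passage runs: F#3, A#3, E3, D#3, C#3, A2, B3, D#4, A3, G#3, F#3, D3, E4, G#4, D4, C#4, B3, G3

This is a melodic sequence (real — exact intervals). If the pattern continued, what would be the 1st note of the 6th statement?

G5

With 6-note cells, note 1 of each statement runs F#3, B3, E4.
Extending up a 4th: A4 → D5 → G5.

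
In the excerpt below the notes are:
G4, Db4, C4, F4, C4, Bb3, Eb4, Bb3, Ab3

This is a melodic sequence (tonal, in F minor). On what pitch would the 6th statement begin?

The 3-note cells begin on G4, F4, Eb4 — each down a 2nd from the last.
Continuing: Db4 → C4 → Bb3. Statement 6 starts on Bb3.

Bb3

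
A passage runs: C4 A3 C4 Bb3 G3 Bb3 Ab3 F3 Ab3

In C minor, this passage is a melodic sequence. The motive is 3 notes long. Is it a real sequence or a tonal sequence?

real

Each cell has the same semitone pattern (-3, 3) — intervals are preserved exactly.
And A3 lies outside C minor, so the sequence is real rather than tonal.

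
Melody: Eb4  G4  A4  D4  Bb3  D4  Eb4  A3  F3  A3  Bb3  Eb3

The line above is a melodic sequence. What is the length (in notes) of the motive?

There are 12 notes; a 4-note unit gives 3 cells:
Eb4 G4 A4 D4 | Bb3 D4 Eb4 A3 | F3 A3 Bb3 Eb3
Every group is a transposition down a 4th of the one before; no shorter unit works.

4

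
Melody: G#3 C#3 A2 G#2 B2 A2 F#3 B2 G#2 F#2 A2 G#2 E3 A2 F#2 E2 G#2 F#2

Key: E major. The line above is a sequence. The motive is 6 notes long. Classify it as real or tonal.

Every note is diatonic to E major.
Cell 1 has -4 semitones from note 2 to 3, but cell 2 has -3 — the interval quality changes while the contour stays the same, which is the hallmark of a tonal sequence.

tonal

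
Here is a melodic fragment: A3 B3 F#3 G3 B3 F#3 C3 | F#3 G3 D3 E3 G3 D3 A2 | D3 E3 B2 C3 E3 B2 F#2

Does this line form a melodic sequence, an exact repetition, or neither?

sequence

Each 7-note cell is the previous one transposed down a 3rd.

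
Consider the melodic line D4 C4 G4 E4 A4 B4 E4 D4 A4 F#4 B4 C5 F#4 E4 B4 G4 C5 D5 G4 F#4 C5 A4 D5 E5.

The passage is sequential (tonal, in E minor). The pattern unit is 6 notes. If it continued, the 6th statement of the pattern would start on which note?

Taking 6-note groups, the heads are D4, E4, F#4, G4: the pattern moves up a 2nd.
Continuing: A4 → B4. Statement 6 starts on B4.

B4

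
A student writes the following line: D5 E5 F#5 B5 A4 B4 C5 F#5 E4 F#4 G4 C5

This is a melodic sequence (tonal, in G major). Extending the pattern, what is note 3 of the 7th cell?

With 4-note cells, note 3 of each statement runs F#5, C5, G4.
Carrying that down a 4th forward: D4 → A3 → E3 → B2.

B2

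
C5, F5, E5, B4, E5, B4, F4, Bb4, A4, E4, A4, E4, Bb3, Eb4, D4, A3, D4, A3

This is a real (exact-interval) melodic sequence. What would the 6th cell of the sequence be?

The 6-note cells begin on C5, F4, Bb3 — each down a 5th from the last.
Extending down a 5th: Eb3 → Ab2 → Db2.
From Db2 the exact shape gives Db2 Gb2 F2 C2 F2 C2.

Db2 Gb2 F2 C2 F2 C2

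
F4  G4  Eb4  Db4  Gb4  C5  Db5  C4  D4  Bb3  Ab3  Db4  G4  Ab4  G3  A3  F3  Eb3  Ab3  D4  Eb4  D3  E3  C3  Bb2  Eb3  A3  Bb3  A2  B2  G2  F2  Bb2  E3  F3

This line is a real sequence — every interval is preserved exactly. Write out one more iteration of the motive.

With a 7-note motive the entries are F4, C4, G3, D3, A2, each down a 4th from the previous.
So cell 6 is E2 F#2 D2 C2 F2 B2 C3.

E2 F#2 D2 C2 F2 B2 C3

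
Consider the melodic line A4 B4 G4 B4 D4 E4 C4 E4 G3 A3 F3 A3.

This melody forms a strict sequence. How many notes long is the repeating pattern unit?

12 notes total. Splitting into 3 groups of 4:
A4 B4 G4 B4 | D4 E4 C4 E4 | G3 A3 F3 A3
Every group is a transposition down a 5th of the one before; no shorter unit works.

4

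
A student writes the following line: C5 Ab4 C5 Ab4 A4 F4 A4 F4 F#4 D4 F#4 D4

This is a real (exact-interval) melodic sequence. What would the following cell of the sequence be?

With a 4-note motive the entries are C5, A4, F#4, each down a 3rd from the previous.
From D#4 the exact shape gives D#4 B3 D#4 B3.

D#4 B3 D#4 B3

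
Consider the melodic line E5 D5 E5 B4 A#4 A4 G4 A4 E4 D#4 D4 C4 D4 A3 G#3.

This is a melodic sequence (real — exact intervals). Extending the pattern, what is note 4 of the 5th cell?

Grouping in 5s, the 4th note of each cell is B4, E4, A3.
Each moves down a 5th. Continuing: D3 → G2.

G2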